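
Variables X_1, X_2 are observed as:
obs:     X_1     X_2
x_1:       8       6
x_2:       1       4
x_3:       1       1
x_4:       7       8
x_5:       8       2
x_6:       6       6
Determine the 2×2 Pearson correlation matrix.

Step 1 — column means:
  mean(X_1) = (8 + 1 + 1 + 7 + 8 + 6) / 6 = 31/6 = 5.1667
  mean(X_2) = (6 + 4 + 1 + 8 + 2 + 6) / 6 = 27/6 = 4.5

Step 2 — sample variances and covariances s[i,j] = (1/(n-1)) · Σ_k (x_{k,i} - mean_i) · (x_{k,j} - mean_j), with n-1 = 5:
  s[X_1,X_1] = ((2.8333)·(2.8333) + (-4.1667)·(-4.1667) + (-4.1667)·(-4.1667) + (1.8333)·(1.8333) + (2.8333)·(2.8333) + (0.8333)·(0.8333)) / 5 = 54.8333/5 = 10.9667
  s[X_1,X_2] = ((2.8333)·(1.5) + (-4.1667)·(-0.5) + (-4.1667)·(-3.5) + (1.8333)·(3.5) + (2.8333)·(-2.5) + (0.8333)·(1.5)) / 5 = 21.5/5 = 4.3
  s[X_2,X_2] = ((1.5)·(1.5) + (-0.5)·(-0.5) + (-3.5)·(-3.5) + (3.5)·(3.5) + (-2.5)·(-2.5) + (1.5)·(1.5)) / 5 = 35.5/5 = 7.1
  Sample standard deviations s_i = √(s[i,i]):
  s(X_1) = √(10.9667) = 3.3116
  s(X_2) = √(7.1) = 2.6646

Step 3 — r_{ij} = s_{ij} / (s_i · s_j):
  r[X_1,X_1] = 1 (diagonal).
  r[X_1,X_2] = 4.3 / (3.3116 · 2.6646) = 4.3 / 8.824 = 0.4873
  r[X_2,X_2] = 1 (diagonal).

R is symmetric with unit diagonal. Assembling:

R = [[1, 0.4873],
 [0.4873, 1]]


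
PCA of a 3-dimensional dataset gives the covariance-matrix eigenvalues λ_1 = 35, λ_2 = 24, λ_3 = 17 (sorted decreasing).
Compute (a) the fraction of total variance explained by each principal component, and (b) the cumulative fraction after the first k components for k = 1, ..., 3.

Step 1 — total variance = trace(Sigma) = Σ λ_i = 35 + 24 + 17 = 76.

Step 2 — fraction explained by component i = λ_i / Σ λ:
  PC1: 35/76 = 0.4605
  PC2: 24/76 = 0.3158
  PC3: 17/76 = 0.2237

Step 3 — cumulative fraction after k components = (λ_1 + ... + λ_k) / Σ λ:
  k = 1: 35/76 = 0.4605
  k = 2: (35 + 24)/76 = 59/76 = 0.7763
  k = 3: (35 + 24 + 17)/76 = 76/76 = 1

Summary (fraction, with percent):

explained: PC1 0.4605 (46.05%), PC2 0.3158 (31.58%), PC3 0.2237 (22.37%);  cumulative: 0.4605, 0.7763, 1


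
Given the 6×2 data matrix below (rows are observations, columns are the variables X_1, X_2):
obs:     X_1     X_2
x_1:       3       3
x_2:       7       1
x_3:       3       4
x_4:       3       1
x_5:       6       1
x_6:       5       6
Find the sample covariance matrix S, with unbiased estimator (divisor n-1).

Step 1 — column means:
  mean(X_1) = (3 + 7 + 3 + 3 + 6 + 5) / 6 = 27/6 = 4.5
  mean(X_2) = (3 + 1 + 4 + 1 + 1 + 6) / 6 = 16/6 = 2.6667

Step 2 — sample covariance S[i,j] = (1/(n-1)) · Σ_k (x_{k,i} - mean_i) · (x_{k,j} - mean_j), with n-1 = 5.
  S[X_1,X_1] = ((-1.5)·(-1.5) + (2.5)·(2.5) + (-1.5)·(-1.5) + (-1.5)·(-1.5) + (1.5)·(1.5) + (0.5)·(0.5)) / 5 = 15.5/5 = 3.1
  S[X_1,X_2] = ((-1.5)·(0.3333) + (2.5)·(-1.6667) + (-1.5)·(1.3333) + (-1.5)·(-1.6667) + (1.5)·(-1.6667) + (0.5)·(3.3333)) / 5 = -5/5 = -1
  S[X_2,X_2] = ((0.3333)·(0.3333) + (-1.6667)·(-1.6667) + (1.3333)·(1.3333) + (-1.6667)·(-1.6667) + (-1.6667)·(-1.6667) + (3.3333)·(3.3333)) / 5 = 21.3333/5 = 4.2667

S is symmetric (S[j,i] = S[i,j]). Assembling:

S = [[3.1, -1],
 [-1, 4.2667]]


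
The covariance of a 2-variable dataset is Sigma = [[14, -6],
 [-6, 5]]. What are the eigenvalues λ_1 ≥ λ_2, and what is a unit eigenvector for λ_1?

Step 1 — characteristic polynomial of 2×2 Sigma:
  det(Sigma - λI) = λ² - trace · λ + det = 0.
  trace = 14 + 5 = 19, det = 14·5 - (-6)² = 34.
Step 2 — discriminant:
  Δ = trace² - 4·det = 361 - 136 = 225.
Step 3 — eigenvalues:
  λ = (trace ± √Δ)/2 = (19 ± 15)/2,
  λ_1 = 17,  λ_2 = 2.

Step 4 — unit eigenvector for λ_1: solve (Sigma - λ_1 I)v = 0. First row:
  (14 - 17)·v_x + (-6)·v_y = 0, i.e. (-3)·v_x + (-6)·v_y = 0,
  so v ∝ (b, λ_1 - a) = (-6, 3); multiply by -1 so the first entry is positive: u = (6, -3).
  ||u|| = √((6)² + (-3)²) = √(45) ≈ 6.7082,
  v_1 = u/||u|| ≈ (0.8944, -0.4472) (||v_1|| = 1).

λ_1 = 17,  λ_2 = 2;  v_1 ≈ (0.8944, -0.4472)


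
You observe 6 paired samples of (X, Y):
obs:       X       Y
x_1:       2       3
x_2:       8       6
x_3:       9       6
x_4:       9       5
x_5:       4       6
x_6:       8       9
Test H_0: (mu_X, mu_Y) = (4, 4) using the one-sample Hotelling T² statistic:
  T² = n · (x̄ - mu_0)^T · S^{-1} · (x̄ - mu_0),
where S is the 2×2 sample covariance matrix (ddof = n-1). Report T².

Step 1 — sample mean vector:
  mean(X) = (2 + 8 + 9 + 9 + 4 + 8) / 6 = 40/6 = 6.6667
  mean(Y) = (3 + 6 + 6 + 5 + 6 + 9) / 6 = 35/6 = 5.8333
  x̄ = (6.6667, 5.8333),  deviation x̄ - mu_0 = (6.6667, 5.8333) - (4, 4) = (2.6667, 1.8333).

Step 2 — sample covariance matrix, S[i,j] = (1/(n-1)) · Σ_k (x_{k,i} - mean_i) · (x_{k,j} - mean_j), divisor n-1 = 5:
  S[X,X] = ((-4.6667)·(-4.6667) + (1.3333)·(1.3333) + (2.3333)·(2.3333) + (2.3333)·(2.3333) + (-2.6667)·(-2.6667) + (1.3333)·(1.3333)) / 5 = 43.3333/5 = 8.6667
  S[X,Y] = ((-4.6667)·(-2.8333) + (1.3333)·(0.1667) + (2.3333)·(0.1667) + (2.3333)·(-0.8333) + (-2.6667)·(0.1667) + (1.3333)·(3.1667)) / 5 = 15.6667/5 = 3.1333
  S[Y,Y] = ((-2.8333)·(-2.8333) + (0.1667)·(0.1667) + (0.1667)·(0.1667) + (-0.8333)·(-0.8333) + (0.1667)·(0.1667) + (3.1667)·(3.1667)) / 5 = 18.8333/5 = 3.7667
  S = [[8.6667, 3.1333],
 [3.1333, 3.7667]].

Step 3 — invert S. det(S) = 8.6667·3.7667 - (3.1333)² = 22.8267.
  S^{-1} = (1/det) · [[d, -b], [-b, a]] = [[0.165, -0.1373],
 [-0.1373, 0.3797]].

Step 4 — quadratic form (x̄ - mu_0)^T · S^{-1} · (x̄ - mu_0):
  S^{-1} · (x̄ - mu_0) = (0.1884, 0.33),
  (x̄ - mu_0)^T · [...] = (2.6667)·(0.1884) + (1.8333)·(0.33) = 1.1074.

Step 5 — scale by n: T² = 6 · 1.1074 = 6.6443.

T² ≈ 6.6443


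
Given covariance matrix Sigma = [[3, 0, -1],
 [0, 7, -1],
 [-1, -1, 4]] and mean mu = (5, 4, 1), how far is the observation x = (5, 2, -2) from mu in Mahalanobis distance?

Step 1 — centre the observation: (x - mu) = (0, -2, -3).

Step 2 — invert Sigma (cofactor / det for 3×3, or solve directly):
  Sigma^{-1} = [[0.3649, 0.0135, 0.0946],
 [0.0135, 0.1486, 0.0405],
 [0.0946, 0.0405, 0.2838]].

Step 3 — form the quadratic (x - mu)^T · Sigma^{-1} · (x - mu):
  Sigma^{-1} · (x - mu) = (-0.3108, -0.4189, -0.9324).
  (x - mu)^T · [Sigma^{-1} · (x - mu)] = (0)·(-0.3108) + (-2)·(-0.4189) + (-3)·(-0.9324) = 3.6351.

Step 4 — take square root: d = √(3.6351) ≈ 1.9066.

d(x, mu) = √(3.6351) ≈ 1.9066


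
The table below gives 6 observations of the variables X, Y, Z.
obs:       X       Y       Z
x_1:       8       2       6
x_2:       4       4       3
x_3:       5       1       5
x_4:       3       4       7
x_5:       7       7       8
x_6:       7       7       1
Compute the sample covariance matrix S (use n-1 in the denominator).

Step 1 — column means:
  mean(X) = (8 + 4 + 5 + 3 + 7 + 7) / 6 = 34/6 = 5.6667
  mean(Y) = (2 + 4 + 1 + 4 + 7 + 7) / 6 = 25/6 = 4.1667
  mean(Z) = (6 + 3 + 5 + 7 + 8 + 1) / 6 = 30/6 = 5

Step 2 — sample covariance S[i,j] = (1/(n-1)) · Σ_k (x_{k,i} - mean_i) · (x_{k,j} - mean_j), with n-1 = 5.
  S[X,X] = ((2.3333)·(2.3333) + (-1.6667)·(-1.6667) + (-0.6667)·(-0.6667) + (-2.6667)·(-2.6667) + (1.3333)·(1.3333) + (1.3333)·(1.3333)) / 5 = 19.3333/5 = 3.8667
  S[X,Y] = ((2.3333)·(-2.1667) + (-1.6667)·(-0.1667) + (-0.6667)·(-3.1667) + (-2.6667)·(-0.1667) + (1.3333)·(2.8333) + (1.3333)·(2.8333)) / 5 = 5.3333/5 = 1.0667
  S[X,Z] = ((2.3333)·(1) + (-1.6667)·(-2) + (-0.6667)·(0) + (-2.6667)·(2) + (1.3333)·(3) + (1.3333)·(-4)) / 5 = -1/5 = -0.2
  S[Y,Y] = ((-2.1667)·(-2.1667) + (-0.1667)·(-0.1667) + (-3.1667)·(-3.1667) + (-0.1667)·(-0.1667) + (2.8333)·(2.8333) + (2.8333)·(2.8333)) / 5 = 30.8333/5 = 6.1667
  S[Y,Z] = ((-2.1667)·(1) + (-0.1667)·(-2) + (-3.1667)·(0) + (-0.1667)·(2) + (2.8333)·(3) + (2.8333)·(-4)) / 5 = -5/5 = -1
  S[Z,Z] = ((1)·(1) + (-2)·(-2) + (0)·(0) + (2)·(2) + (3)·(3) + (-4)·(-4)) / 5 = 34/5 = 6.8

S is symmetric (S[j,i] = S[i,j]). Assembling:

S = [[3.8667, 1.0667, -0.2],
 [1.0667, 6.1667, -1],
 [-0.2, -1, 6.8]]


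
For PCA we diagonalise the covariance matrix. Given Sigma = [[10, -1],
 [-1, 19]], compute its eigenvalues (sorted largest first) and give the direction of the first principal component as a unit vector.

Step 1 — characteristic polynomial of 2×2 Sigma:
  det(Sigma - λI) = λ² - trace · λ + det = 0.
  trace = 10 + 19 = 29, det = 10·19 - (-1)² = 189.
Step 2 — discriminant:
  Δ = trace² - 4·det = 841 - 756 = 85.
Step 3 — eigenvalues:
  λ = (trace ± √Δ)/2 = (29 ± 9.2195)/2,
  λ_1 = 19.1098,  λ_2 = 9.8902.

Step 4 — unit eigenvector for λ_1: solve (Sigma - λ_1 I)v = 0. First row:
  (10 - 19.1098)·v_x + (-1)·v_y = 0, i.e. (-9.1098)·v_x + (-1)·v_y = 0,
  so v ∝ (b, λ_1 - a) = (-1, 9.1098); multiply by -1 so the first entry is positive: u = (1, -9.1098).
  ||u|| = √((1)² + (-9.1098)²) = √(83.988) ≈ 9.1645,
  v_1 = u/||u|| ≈ (0.1091, -0.994) (||v_1|| = 1).

λ_1 = 19.1098,  λ_2 = 9.8902;  v_1 ≈ (0.1091, -0.994)


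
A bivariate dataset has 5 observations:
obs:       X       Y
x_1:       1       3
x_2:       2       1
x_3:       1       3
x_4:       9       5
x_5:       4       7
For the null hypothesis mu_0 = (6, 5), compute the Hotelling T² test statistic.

Step 1 — sample mean vector:
  mean(X) = (1 + 2 + 1 + 9 + 4) / 5 = 17/5 = 3.4
  mean(Y) = (3 + 1 + 3 + 5 + 7) / 5 = 19/5 = 3.8
  x̄ = (3.4, 3.8),  deviation x̄ - mu_0 = (3.4, 3.8) - (6, 5) = (-2.6, -1.2).

Step 2 — sample covariance matrix, S[i,j] = (1/(n-1)) · Σ_k (x_{k,i} - mean_i) · (x_{k,j} - mean_j), divisor n-1 = 4:
  S[X,X] = ((-2.4)·(-2.4) + (-1.4)·(-1.4) + (-2.4)·(-2.4) + (5.6)·(5.6) + (0.6)·(0.6)) / 4 = 45.2/4 = 11.3
  S[X,Y] = ((-2.4)·(-0.8) + (-1.4)·(-2.8) + (-2.4)·(-0.8) + (5.6)·(1.2) + (0.6)·(3.2)) / 4 = 16.4/4 = 4.1
  S[Y,Y] = ((-0.8)·(-0.8) + (-2.8)·(-2.8) + (-0.8)·(-0.8) + (1.2)·(1.2) + (3.2)·(3.2)) / 4 = 20.8/4 = 5.2
  S = [[11.3, 4.1],
 [4.1, 5.2]].

Step 3 — invert S. det(S) = 11.3·5.2 - (4.1)² = 41.95.
  S^{-1} = (1/det) · [[d, -b], [-b, a]] = [[0.124, -0.0977],
 [-0.0977, 0.2694]].

Step 4 — quadratic form (x̄ - mu_0)^T · S^{-1} · (x̄ - mu_0):
  S^{-1} · (x̄ - mu_0) = (-0.205, -0.0691),
  (x̄ - mu_0)^T · [...] = (-2.6)·(-0.205) + (-1.2)·(-0.0691) = 0.616.

Step 5 — scale by n: T² = 5 · 0.616 = 3.0799.

T² ≈ 3.0799


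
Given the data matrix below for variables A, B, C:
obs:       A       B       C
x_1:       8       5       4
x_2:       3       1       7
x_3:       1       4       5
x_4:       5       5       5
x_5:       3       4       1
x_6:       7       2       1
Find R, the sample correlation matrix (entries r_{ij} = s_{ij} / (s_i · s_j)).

Step 1 — column means:
  mean(A) = (8 + 3 + 1 + 5 + 3 + 7) / 6 = 27/6 = 4.5
  mean(B) = (5 + 1 + 4 + 5 + 4 + 2) / 6 = 21/6 = 3.5
  mean(C) = (4 + 7 + 5 + 5 + 1 + 1) / 6 = 23/6 = 3.8333

Step 2 — sample variances and covariances s[i,j] = (1/(n-1)) · Σ_k (x_{k,i} - mean_i) · (x_{k,j} - mean_j), with n-1 = 5:
  s[A,A] = ((3.5)·(3.5) + (-1.5)·(-1.5) + (-3.5)·(-3.5) + (0.5)·(0.5) + (-1.5)·(-1.5) + (2.5)·(2.5)) / 5 = 35.5/5 = 7.1
  s[A,B] = ((3.5)·(1.5) + (-1.5)·(-2.5) + (-3.5)·(0.5) + (0.5)·(1.5) + (-1.5)·(0.5) + (2.5)·(-1.5)) / 5 = 3.5/5 = 0.7
  s[A,C] = ((3.5)·(0.1667) + (-1.5)·(3.1667) + (-3.5)·(1.1667) + (0.5)·(1.1667) + (-1.5)·(-2.8333) + (2.5)·(-2.8333)) / 5 = -10.5/5 = -2.1
  s[B,B] = ((1.5)·(1.5) + (-2.5)·(-2.5) + (0.5)·(0.5) + (1.5)·(1.5) + (0.5)·(0.5) + (-1.5)·(-1.5)) / 5 = 13.5/5 = 2.7
  s[B,C] = ((1.5)·(0.1667) + (-2.5)·(3.1667) + (0.5)·(1.1667) + (1.5)·(1.1667) + (0.5)·(-2.8333) + (-1.5)·(-2.8333)) / 5 = -2.5/5 = -0.5
  s[C,C] = ((0.1667)·(0.1667) + (3.1667)·(3.1667) + (1.1667)·(1.1667) + (1.1667)·(1.1667) + (-2.8333)·(-2.8333) + (-2.8333)·(-2.8333)) / 5 = 28.8333/5 = 5.7667
  Sample standard deviations s_i = √(s[i,i]):
  s(A) = √(7.1) = 2.6646
  s(B) = √(2.7) = 1.6432
  s(C) = √(5.7667) = 2.4014

Step 3 — r_{ij} = s_{ij} / (s_i · s_j):
  r[A,A] = 1 (diagonal).
  r[A,B] = 0.7 / (2.6646 · 1.6432) = 0.7 / 4.3784 = 0.1599
  r[A,C] = -2.1 / (2.6646 · 2.4014) = -2.1 / 6.3987 = -0.3282
  r[B,B] = 1 (diagonal).
  r[B,C] = -0.5 / (1.6432 · 2.4014) = -0.5 / 3.9459 = -0.1267
  r[C,C] = 1 (diagonal).

R is symmetric with unit diagonal. Assembling:

R = [[1, 0.1599, -0.3282],
 [0.1599, 1, -0.1267],
 [-0.3282, -0.1267, 1]]


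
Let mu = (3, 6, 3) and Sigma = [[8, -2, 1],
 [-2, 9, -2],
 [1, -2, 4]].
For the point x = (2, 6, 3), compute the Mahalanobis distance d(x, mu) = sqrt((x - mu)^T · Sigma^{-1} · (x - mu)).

Step 1 — centre the observation: (x - mu) = (-1, 0, 0).

Step 2 — invert Sigma (cofactor / det for 3×3, or solve directly):
  Sigma^{-1} = [[0.1339, 0.0251, -0.0209],
 [0.0251, 0.1297, 0.0586],
 [-0.0209, 0.0586, 0.2845]].

Step 3 — form the quadratic (x - mu)^T · Sigma^{-1} · (x - mu):
  Sigma^{-1} · (x - mu) = (-0.1339, -0.0251, 0.0209).
  (x - mu)^T · [Sigma^{-1} · (x - mu)] = (-1)·(-0.1339) + (0)·(-0.0251) + (0)·(0.0209) = 0.1339.

Step 4 — take square root: d = √(0.1339) ≈ 0.3659.

d(x, mu) = √(0.1339) ≈ 0.3659


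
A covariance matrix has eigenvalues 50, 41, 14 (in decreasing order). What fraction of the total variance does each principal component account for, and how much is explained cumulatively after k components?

Step 1 — total variance = trace(Sigma) = Σ λ_i = 50 + 41 + 14 = 105.

Step 2 — fraction explained by component i = λ_i / Σ λ:
  PC1: 50/105 = 0.4762
  PC2: 41/105 = 0.3905
  PC3: 14/105 = 0.1333

Step 3 — cumulative fraction after k components = (λ_1 + ... + λ_k) / Σ λ:
  k = 1: 50/105 = 0.4762
  k = 2: (50 + 41)/105 = 91/105 = 0.8667
  k = 3: (50 + 41 + 14)/105 = 105/105 = 1

Summary (fraction, with percent):

explained: PC1 0.4762 (47.62%), PC2 0.3905 (39.05%), PC3 0.1333 (13.33%);  cumulative: 0.4762, 0.8667, 1


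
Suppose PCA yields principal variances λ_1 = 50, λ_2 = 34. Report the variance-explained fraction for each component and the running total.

Step 1 — total variance = trace(Sigma) = Σ λ_i = 50 + 34 = 84.

Step 2 — fraction explained by component i = λ_i / Σ λ:
  PC1: 50/84 = 0.5952
  PC2: 34/84 = 0.4048

Step 3 — cumulative fraction after k components = (λ_1 + ... + λ_k) / Σ λ:
  k = 1: 50/84 = 0.5952
  k = 2: (50 + 34)/84 = 84/84 = 1

Summary (fraction, with percent):

explained: PC1 0.5952 (59.52%), PC2 0.4048 (40.48%);  cumulative: 0.5952, 1


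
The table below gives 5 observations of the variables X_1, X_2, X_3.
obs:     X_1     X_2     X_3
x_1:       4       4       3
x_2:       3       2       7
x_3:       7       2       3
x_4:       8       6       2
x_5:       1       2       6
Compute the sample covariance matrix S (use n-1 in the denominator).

Step 1 — column means:
  mean(X_1) = (4 + 3 + 7 + 8 + 1) / 5 = 23/5 = 4.6
  mean(X_2) = (4 + 2 + 2 + 6 + 2) / 5 = 16/5 = 3.2
  mean(X_3) = (3 + 7 + 3 + 2 + 6) / 5 = 21/5 = 4.2

Step 2 — sample covariance S[i,j] = (1/(n-1)) · Σ_k (x_{k,i} - mean_i) · (x_{k,j} - mean_j), with n-1 = 4.
  S[X_1,X_1] = ((-0.6)·(-0.6) + (-1.6)·(-1.6) + (2.4)·(2.4) + (3.4)·(3.4) + (-3.6)·(-3.6)) / 4 = 33.2/4 = 8.3
  S[X_1,X_2] = ((-0.6)·(0.8) + (-1.6)·(-1.2) + (2.4)·(-1.2) + (3.4)·(2.8) + (-3.6)·(-1.2)) / 4 = 12.4/4 = 3.1
  S[X_1,X_3] = ((-0.6)·(-1.2) + (-1.6)·(2.8) + (2.4)·(-1.2) + (3.4)·(-2.2) + (-3.6)·(1.8)) / 4 = -20.6/4 = -5.15
  S[X_2,X_2] = ((0.8)·(0.8) + (-1.2)·(-1.2) + (-1.2)·(-1.2) + (2.8)·(2.8) + (-1.2)·(-1.2)) / 4 = 12.8/4 = 3.2
  S[X_2,X_3] = ((0.8)·(-1.2) + (-1.2)·(2.8) + (-1.2)·(-1.2) + (2.8)·(-2.2) + (-1.2)·(1.8)) / 4 = -11.2/4 = -2.8
  S[X_3,X_3] = ((-1.2)·(-1.2) + (2.8)·(2.8) + (-1.2)·(-1.2) + (-2.2)·(-2.2) + (1.8)·(1.8)) / 4 = 18.8/4 = 4.7

S is symmetric (S[j,i] = S[i,j]). Assembling:

S = [[8.3, 3.1, -5.15],
 [3.1, 3.2, -2.8],
 [-5.15, -2.8, 4.7]]


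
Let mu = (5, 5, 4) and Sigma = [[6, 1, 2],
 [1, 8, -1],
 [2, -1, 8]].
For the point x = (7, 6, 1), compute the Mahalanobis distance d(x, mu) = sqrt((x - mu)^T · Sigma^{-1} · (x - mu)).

Step 1 — centre the observation: (x - mu) = (2, 1, -3).

Step 2 — invert Sigma (cofactor / det for 3×3, or solve directly):
  Sigma^{-1} = [[0.1886, -0.0299, -0.0509],
 [-0.0299, 0.1317, 0.024],
 [-0.0509, 0.024, 0.1407]].

Step 3 — form the quadratic (x - mu)^T · Sigma^{-1} · (x - mu):
  Sigma^{-1} · (x - mu) = (0.5, 0, -0.5).
  (x - mu)^T · [Sigma^{-1} · (x - mu)] = (2)·(0.5) + (1)·(0) + (-3)·(-0.5) = 2.5.

Step 4 — take square root: d = √(2.5) ≈ 1.5811.

d(x, mu) = √(2.5) ≈ 1.5811


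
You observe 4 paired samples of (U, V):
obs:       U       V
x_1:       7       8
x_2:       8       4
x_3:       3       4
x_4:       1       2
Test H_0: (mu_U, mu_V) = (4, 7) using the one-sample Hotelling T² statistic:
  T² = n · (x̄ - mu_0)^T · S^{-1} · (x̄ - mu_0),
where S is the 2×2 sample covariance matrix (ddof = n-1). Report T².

Step 1 — sample mean vector:
  mean(U) = (7 + 8 + 3 + 1) / 4 = 19/4 = 4.75
  mean(V) = (8 + 4 + 4 + 2) / 4 = 18/4 = 4.5
  x̄ = (4.75, 4.5),  deviation x̄ - mu_0 = (4.75, 4.5) - (4, 7) = (0.75, -2.5).

Step 2 — sample covariance matrix, S[i,j] = (1/(n-1)) · Σ_k (x_{k,i} - mean_i) · (x_{k,j} - mean_j), divisor n-1 = 3:
  S[U,U] = ((2.25)·(2.25) + (3.25)·(3.25) + (-1.75)·(-1.75) + (-3.75)·(-3.75)) / 3 = 32.75/3 = 10.9167
  S[U,V] = ((2.25)·(3.5) + (3.25)·(-0.5) + (-1.75)·(-0.5) + (-3.75)·(-2.5)) / 3 = 16.5/3 = 5.5
  S[V,V] = ((3.5)·(3.5) + (-0.5)·(-0.5) + (-0.5)·(-0.5) + (-2.5)·(-2.5)) / 3 = 19/3 = 6.3333
  S = [[10.9167, 5.5],
 [5.5, 6.3333]].

Step 3 — invert S. det(S) = 10.9167·6.3333 - (5.5)² = 38.8889.
  S^{-1} = (1/det) · [[d, -b], [-b, a]] = [[0.1629, -0.1414],
 [-0.1414, 0.2807]].

Step 4 — quadratic form (x̄ - mu_0)^T · S^{-1} · (x̄ - mu_0):
  S^{-1} · (x̄ - mu_0) = (0.4757, -0.8079),
  (x̄ - mu_0)^T · [...] = (0.75)·(0.4757) + (-2.5)·(-0.8079) = 2.3764.

Step 5 — scale by n: T² = 4 · 2.3764 = 9.5057.

T² ≈ 9.5057


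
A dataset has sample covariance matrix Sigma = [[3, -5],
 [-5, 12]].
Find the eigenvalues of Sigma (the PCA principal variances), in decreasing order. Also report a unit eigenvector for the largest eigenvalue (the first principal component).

Step 1 — characteristic polynomial of 2×2 Sigma:
  det(Sigma - λI) = λ² - trace · λ + det = 0.
  trace = 3 + 12 = 15, det = 3·12 - (-5)² = 11.
Step 2 — discriminant:
  Δ = trace² - 4·det = 225 - 44 = 181.
Step 3 — eigenvalues:
  λ = (trace ± √Δ)/2 = (15 ± 13.4536)/2,
  λ_1 = 14.2268,  λ_2 = 0.7732.

Step 4 — unit eigenvector for λ_1: solve (Sigma - λ_1 I)v = 0. First row:
  (3 - 14.2268)·v_x + (-5)·v_y = 0, i.e. (-11.2268)·v_x + (-5)·v_y = 0,
  so v ∝ (b, λ_1 - a) = (-5, 11.2268); multiply by -1 so the first entry is positive: u = (5, -11.2268).
  ||u|| = √((5)² + (-11.2268)²) = √(151.0413) ≈ 12.2899,
  v_1 = u/||u|| ≈ (0.4068, -0.9135) (||v_1|| = 1).

λ_1 = 14.2268,  λ_2 = 0.7732;  v_1 ≈ (0.4068, -0.9135)


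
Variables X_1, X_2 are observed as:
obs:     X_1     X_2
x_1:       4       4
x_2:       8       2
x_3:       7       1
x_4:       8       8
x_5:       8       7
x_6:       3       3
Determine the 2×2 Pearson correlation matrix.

Step 1 — column means:
  mean(X_1) = (4 + 8 + 7 + 8 + 8 + 3) / 6 = 38/6 = 6.3333
  mean(X_2) = (4 + 2 + 1 + 8 + 7 + 3) / 6 = 25/6 = 4.1667

Step 2 — sample variances and covariances s[i,j] = (1/(n-1)) · Σ_k (x_{k,i} - mean_i) · (x_{k,j} - mean_j), with n-1 = 5:
  s[X_1,X_1] = ((-2.3333)·(-2.3333) + (1.6667)·(1.6667) + (0.6667)·(0.6667) + (1.6667)·(1.6667) + (1.6667)·(1.6667) + (-3.3333)·(-3.3333)) / 5 = 25.3333/5 = 5.0667
  s[X_1,X_2] = ((-2.3333)·(-0.1667) + (1.6667)·(-2.1667) + (0.6667)·(-3.1667) + (1.6667)·(3.8333) + (1.6667)·(2.8333) + (-3.3333)·(-1.1667)) / 5 = 9.6667/5 = 1.9333
  s[X_2,X_2] = ((-0.1667)·(-0.1667) + (-2.1667)·(-2.1667) + (-3.1667)·(-3.1667) + (3.8333)·(3.8333) + (2.8333)·(2.8333) + (-1.1667)·(-1.1667)) / 5 = 38.8333/5 = 7.7667
  Sample standard deviations s_i = √(s[i,i]):
  s(X_1) = √(5.0667) = 2.2509
  s(X_2) = √(7.7667) = 2.7869

Step 3 — r_{ij} = s_{ij} / (s_i · s_j):
  r[X_1,X_1] = 1 (diagonal).
  r[X_1,X_2] = 1.9333 / (2.2509 · 2.7869) = 1.9333 / 6.273 = 0.3082
  r[X_2,X_2] = 1 (diagonal).

R is symmetric with unit diagonal. Assembling:

R = [[1, 0.3082],
 [0.3082, 1]]


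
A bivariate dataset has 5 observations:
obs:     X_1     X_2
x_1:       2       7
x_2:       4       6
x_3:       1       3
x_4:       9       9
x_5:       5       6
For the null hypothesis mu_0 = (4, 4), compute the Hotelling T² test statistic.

Step 1 — sample mean vector:
  mean(X_1) = (2 + 4 + 1 + 9 + 5) / 5 = 21/5 = 4.2
  mean(X_2) = (7 + 6 + 3 + 9 + 6) / 5 = 31/5 = 6.2
  x̄ = (4.2, 6.2),  deviation x̄ - mu_0 = (4.2, 6.2) - (4, 4) = (0.2, 2.2).

Step 2 — sample covariance matrix, S[i,j] = (1/(n-1)) · Σ_k (x_{k,i} - mean_i) · (x_{k,j} - mean_j), divisor n-1 = 4:
  S[X_1,X_1] = ((-2.2)·(-2.2) + (-0.2)·(-0.2) + (-3.2)·(-3.2) + (4.8)·(4.8) + (0.8)·(0.8)) / 4 = 38.8/4 = 9.7
  S[X_1,X_2] = ((-2.2)·(0.8) + (-0.2)·(-0.2) + (-3.2)·(-3.2) + (4.8)·(2.8) + (0.8)·(-0.2)) / 4 = 21.8/4 = 5.45
  S[X_2,X_2] = ((0.8)·(0.8) + (-0.2)·(-0.2) + (-3.2)·(-3.2) + (2.8)·(2.8) + (-0.2)·(-0.2)) / 4 = 18.8/4 = 4.7
  S = [[9.7, 5.45],
 [5.45, 4.7]].

Step 3 — invert S. det(S) = 9.7·4.7 - (5.45)² = 15.8875.
  S^{-1} = (1/det) · [[d, -b], [-b, a]] = [[0.2958, -0.343],
 [-0.343, 0.6105]].

Step 4 — quadratic form (x̄ - mu_0)^T · S^{-1} · (x̄ - mu_0):
  S^{-1} · (x̄ - mu_0) = (-0.6955, 1.2746),
  (x̄ - mu_0)^T · [...] = (0.2)·(-0.6955) + (2.2)·(1.2746) = 2.665.

Step 5 — scale by n: T² = 5 · 2.665 = 13.3249.

T² ≈ 13.3249


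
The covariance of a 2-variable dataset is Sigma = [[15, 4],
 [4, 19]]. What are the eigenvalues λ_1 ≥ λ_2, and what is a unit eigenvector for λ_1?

Step 1 — characteristic polynomial of 2×2 Sigma:
  det(Sigma - λI) = λ² - trace · λ + det = 0.
  trace = 15 + 19 = 34, det = 15·19 - (4)² = 269.
Step 2 — discriminant:
  Δ = trace² - 4·det = 1156 - 1076 = 80.
Step 3 — eigenvalues:
  λ = (trace ± √Δ)/2 = (34 ± 8.9443)/2,
  λ_1 = 21.4721,  λ_2 = 12.5279.

Step 4 — unit eigenvector for λ_1: solve (Sigma - λ_1 I)v = 0. First row:
  (15 - 21.4721)·v_x + (4)·v_y = 0, i.e. (-6.4721)·v_x + (4)·v_y = 0,
  so v ∝ (b, λ_1 - a) = (4, 6.4721) = u.
  ||u|| = √((4)² + (6.4721)²) = √(57.8885) ≈ 7.6085,
  v_1 = u/||u|| ≈ (0.5257, 0.8507) (||v_1|| = 1).

λ_1 = 21.4721,  λ_2 = 12.5279;  v_1 ≈ (0.5257, 0.8507)


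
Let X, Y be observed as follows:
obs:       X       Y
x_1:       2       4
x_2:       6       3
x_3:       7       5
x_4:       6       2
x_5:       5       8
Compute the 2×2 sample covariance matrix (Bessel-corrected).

Step 1 — column means:
  mean(X) = (2 + 6 + 7 + 6 + 5) / 5 = 26/5 = 5.2
  mean(Y) = (4 + 3 + 5 + 2 + 8) / 5 = 22/5 = 4.4

Step 2 — sample covariance S[i,j] = (1/(n-1)) · Σ_k (x_{k,i} - mean_i) · (x_{k,j} - mean_j), with n-1 = 4.
  S[X,X] = ((-3.2)·(-3.2) + (0.8)·(0.8) + (1.8)·(1.8) + (0.8)·(0.8) + (-0.2)·(-0.2)) / 4 = 14.8/4 = 3.7
  S[X,Y] = ((-3.2)·(-0.4) + (0.8)·(-1.4) + (1.8)·(0.6) + (0.8)·(-2.4) + (-0.2)·(3.6)) / 4 = -1.4/4 = -0.35
  S[Y,Y] = ((-0.4)·(-0.4) + (-1.4)·(-1.4) + (0.6)·(0.6) + (-2.4)·(-2.4) + (3.6)·(3.6)) / 4 = 21.2/4 = 5.3

S is symmetric (S[j,i] = S[i,j]). Assembling:

S = [[3.7, -0.35],
 [-0.35, 5.3]]


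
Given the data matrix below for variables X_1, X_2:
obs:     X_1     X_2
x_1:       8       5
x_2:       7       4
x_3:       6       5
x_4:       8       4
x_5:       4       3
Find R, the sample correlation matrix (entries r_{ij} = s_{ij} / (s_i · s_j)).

Step 1 — column means:
  mean(X_1) = (8 + 7 + 6 + 8 + 4) / 5 = 33/5 = 6.6
  mean(X_2) = (5 + 4 + 5 + 4 + 3) / 5 = 21/5 = 4.2

Step 2 — sample variances and covariances s[i,j] = (1/(n-1)) · Σ_k (x_{k,i} - mean_i) · (x_{k,j} - mean_j), with n-1 = 4:
  s[X_1,X_1] = ((1.4)·(1.4) + (0.4)·(0.4) + (-0.6)·(-0.6) + (1.4)·(1.4) + (-2.6)·(-2.6)) / 4 = 11.2/4 = 2.8
  s[X_1,X_2] = ((1.4)·(0.8) + (0.4)·(-0.2) + (-0.6)·(0.8) + (1.4)·(-0.2) + (-2.6)·(-1.2)) / 4 = 3.4/4 = 0.85
  s[X_2,X_2] = ((0.8)·(0.8) + (-0.2)·(-0.2) + (0.8)·(0.8) + (-0.2)·(-0.2) + (-1.2)·(-1.2)) / 4 = 2.8/4 = 0.7
  Sample standard deviations s_i = √(s[i,i]):
  s(X_1) = √(2.8) = 1.6733
  s(X_2) = √(0.7) = 0.8367

Step 3 — r_{ij} = s_{ij} / (s_i · s_j):
  r[X_1,X_1] = 1 (diagonal).
  r[X_1,X_2] = 0.85 / (1.6733 · 0.8367) = 0.85 / 1.4 = 0.6071
  r[X_2,X_2] = 1 (diagonal).

R is symmetric with unit diagonal. Assembling:

R = [[1, 0.6071],
 [0.6071, 1]]


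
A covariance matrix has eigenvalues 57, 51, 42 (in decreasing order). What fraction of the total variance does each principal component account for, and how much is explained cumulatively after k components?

Step 1 — total variance = trace(Sigma) = Σ λ_i = 57 + 51 + 42 = 150.

Step 2 — fraction explained by component i = λ_i / Σ λ:
  PC1: 57/150 = 0.38
  PC2: 51/150 = 0.34
  PC3: 42/150 = 0.28

Step 3 — cumulative fraction after k components = (λ_1 + ... + λ_k) / Σ λ:
  k = 1: 57/150 = 0.38
  k = 2: (57 + 51)/150 = 108/150 = 0.72
  k = 3: (57 + 51 + 42)/150 = 150/150 = 1

Summary (fraction, with percent):

explained: PC1 0.38 (38%), PC2 0.34 (34%), PC3 0.28 (28%);  cumulative: 0.38, 0.72, 1


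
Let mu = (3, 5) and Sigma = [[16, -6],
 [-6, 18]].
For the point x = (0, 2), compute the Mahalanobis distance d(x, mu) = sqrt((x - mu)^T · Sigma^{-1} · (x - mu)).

Step 1 — centre the observation: (x - mu) = (-3, -3).

Step 2 — invert Sigma. det(Sigma) = 16·18 - (-6)² = 252.
  Sigma^{-1} = (1/det) · [[d, -b], [-b, a]] = [[0.0714, 0.0238],
 [0.0238, 0.0635]].

Step 3 — form the quadratic (x - mu)^T · Sigma^{-1} · (x - mu):
  Sigma^{-1} · (x - mu) = (-0.2857, -0.2619).
  (x - mu)^T · [Sigma^{-1} · (x - mu)] = (-3)·(-0.2857) + (-3)·(-0.2619) = 1.6429.

Step 4 — take square root: d = √(1.6429) ≈ 1.2817.

d(x, mu) = √(1.6429) ≈ 1.2817


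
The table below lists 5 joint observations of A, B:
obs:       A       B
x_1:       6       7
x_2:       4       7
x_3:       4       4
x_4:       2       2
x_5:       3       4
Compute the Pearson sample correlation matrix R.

Step 1 — column means:
  mean(A) = (6 + 4 + 4 + 2 + 3) / 5 = 19/5 = 3.8
  mean(B) = (7 + 7 + 4 + 2 + 4) / 5 = 24/5 = 4.8

Step 2 — sample variances and covariances s[i,j] = (1/(n-1)) · Σ_k (x_{k,i} - mean_i) · (x_{k,j} - mean_j), with n-1 = 4:
  s[A,A] = ((2.2)·(2.2) + (0.2)·(0.2) + (0.2)·(0.2) + (-1.8)·(-1.8) + (-0.8)·(-0.8)) / 4 = 8.8/4 = 2.2
  s[A,B] = ((2.2)·(2.2) + (0.2)·(2.2) + (0.2)·(-0.8) + (-1.8)·(-2.8) + (-0.8)·(-0.8)) / 4 = 10.8/4 = 2.7
  s[B,B] = ((2.2)·(2.2) + (2.2)·(2.2) + (-0.8)·(-0.8) + (-2.8)·(-2.8) + (-0.8)·(-0.8)) / 4 = 18.8/4 = 4.7
  Sample standard deviations s_i = √(s[i,i]):
  s(A) = √(2.2) = 1.4832
  s(B) = √(4.7) = 2.1679

Step 3 — r_{ij} = s_{ij} / (s_i · s_j):
  r[A,A] = 1 (diagonal).
  r[A,B] = 2.7 / (1.4832 · 2.1679) = 2.7 / 3.2156 = 0.8397
  r[B,B] = 1 (diagonal).

R is symmetric with unit diagonal. Assembling:

R = [[1, 0.8397],
 [0.8397, 1]]


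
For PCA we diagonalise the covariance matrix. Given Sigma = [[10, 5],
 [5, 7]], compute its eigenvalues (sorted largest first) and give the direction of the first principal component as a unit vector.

Step 1 — characteristic polynomial of 2×2 Sigma:
  det(Sigma - λI) = λ² - trace · λ + det = 0.
  trace = 10 + 7 = 17, det = 10·7 - (5)² = 45.
Step 2 — discriminant:
  Δ = trace² - 4·det = 289 - 180 = 109.
Step 3 — eigenvalues:
  λ = (trace ± √Δ)/2 = (17 ± 10.4403)/2,
  λ_1 = 13.7202,  λ_2 = 3.2798.

Step 4 — unit eigenvector for λ_1: solve (Sigma - λ_1 I)v = 0. First row:
  (10 - 13.7202)·v_x + (5)·v_y = 0, i.e. (-3.7202)·v_x + (5)·v_y = 0,
  so v ∝ (b, λ_1 - a) = (5, 3.7202) = u.
  ||u|| = √((5)² + (3.7202)²) = √(38.8395) ≈ 6.2321,
  v_1 = u/||u|| ≈ (0.8023, 0.5969) (||v_1|| = 1).

λ_1 = 13.7202,  λ_2 = 3.2798;  v_1 ≈ (0.8023, 0.5969)


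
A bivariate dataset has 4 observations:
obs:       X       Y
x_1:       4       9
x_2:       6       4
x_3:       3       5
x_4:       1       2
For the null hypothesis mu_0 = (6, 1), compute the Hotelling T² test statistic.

Step 1 — sample mean vector:
  mean(X) = (4 + 6 + 3 + 1) / 4 = 14/4 = 3.5
  mean(Y) = (9 + 4 + 5 + 2) / 4 = 20/4 = 5
  x̄ = (3.5, 5),  deviation x̄ - mu_0 = (3.5, 5) - (6, 1) = (-2.5, 4).

Step 2 — sample covariance matrix, S[i,j] = (1/(n-1)) · Σ_k (x_{k,i} - mean_i) · (x_{k,j} - mean_j), divisor n-1 = 3:
  S[X,X] = ((0.5)·(0.5) + (2.5)·(2.5) + (-0.5)·(-0.5) + (-2.5)·(-2.5)) / 3 = 13/3 = 4.3333
  S[X,Y] = ((0.5)·(4) + (2.5)·(-1) + (-0.5)·(0) + (-2.5)·(-3)) / 3 = 7/3 = 2.3333
  S[Y,Y] = ((4)·(4) + (-1)·(-1) + (0)·(0) + (-3)·(-3)) / 3 = 26/3 = 8.6667
  S = [[4.3333, 2.3333],
 [2.3333, 8.6667]].

Step 3 — invert S. det(S) = 4.3333·8.6667 - (2.3333)² = 32.1111.
  S^{-1} = (1/det) · [[d, -b], [-b, a]] = [[0.2699, -0.0727],
 [-0.0727, 0.1349]].

Step 4 — quadratic form (x̄ - mu_0)^T · S^{-1} · (x̄ - mu_0):
  S^{-1} · (x̄ - mu_0) = (-0.9654, 0.7215),
  (x̄ - mu_0)^T · [...] = (-2.5)·(-0.9654) + (4)·(0.7215) = 5.2993.

Step 5 — scale by n: T² = 4 · 5.2993 = 21.1972.

T² ≈ 21.1972


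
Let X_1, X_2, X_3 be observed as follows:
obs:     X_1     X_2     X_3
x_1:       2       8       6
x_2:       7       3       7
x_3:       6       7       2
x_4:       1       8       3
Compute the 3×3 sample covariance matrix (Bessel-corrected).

Step 1 — column means:
  mean(X_1) = (2 + 7 + 6 + 1) / 4 = 16/4 = 4
  mean(X_2) = (8 + 3 + 7 + 8) / 4 = 26/4 = 6.5
  mean(X_3) = (6 + 7 + 2 + 3) / 4 = 18/4 = 4.5

Step 2 — sample covariance S[i,j] = (1/(n-1)) · Σ_k (x_{k,i} - mean_i) · (x_{k,j} - mean_j), with n-1 = 3.
  S[X_1,X_1] = ((-2)·(-2) + (3)·(3) + (2)·(2) + (-3)·(-3)) / 3 = 26/3 = 8.6667
  S[X_1,X_2] = ((-2)·(1.5) + (3)·(-3.5) + (2)·(0.5) + (-3)·(1.5)) / 3 = -17/3 = -5.6667
  S[X_1,X_3] = ((-2)·(1.5) + (3)·(2.5) + (2)·(-2.5) + (-3)·(-1.5)) / 3 = 4/3 = 1.3333
  S[X_2,X_2] = ((1.5)·(1.5) + (-3.5)·(-3.5) + (0.5)·(0.5) + (1.5)·(1.5)) / 3 = 17/3 = 5.6667
  S[X_2,X_3] = ((1.5)·(1.5) + (-3.5)·(2.5) + (0.5)·(-2.5) + (1.5)·(-1.5)) / 3 = -10/3 = -3.3333
  S[X_3,X_3] = ((1.5)·(1.5) + (2.5)·(2.5) + (-2.5)·(-2.5) + (-1.5)·(-1.5)) / 3 = 17/3 = 5.6667

S is symmetric (S[j,i] = S[i,j]). Assembling:

S = [[8.6667, -5.6667, 1.3333],
 [-5.6667, 5.6667, -3.3333],
 [1.3333, -3.3333, 5.6667]]


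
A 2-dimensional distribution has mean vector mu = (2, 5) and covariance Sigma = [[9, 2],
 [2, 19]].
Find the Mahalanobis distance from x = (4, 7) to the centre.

Step 1 — centre the observation: (x - mu) = (2, 2).

Step 2 — invert Sigma. det(Sigma) = 9·19 - (2)² = 167.
  Sigma^{-1} = (1/det) · [[d, -b], [-b, a]] = [[0.1138, -0.012],
 [-0.012, 0.0539]].

Step 3 — form the quadratic (x - mu)^T · Sigma^{-1} · (x - mu):
  Sigma^{-1} · (x - mu) = (0.2036, 0.0838).
  (x - mu)^T · [Sigma^{-1} · (x - mu)] = (2)·(0.2036) + (2)·(0.0838) = 0.5749.

Step 4 — take square root: d = √(0.5749) ≈ 0.7582.

d(x, mu) = √(0.5749) ≈ 0.7582


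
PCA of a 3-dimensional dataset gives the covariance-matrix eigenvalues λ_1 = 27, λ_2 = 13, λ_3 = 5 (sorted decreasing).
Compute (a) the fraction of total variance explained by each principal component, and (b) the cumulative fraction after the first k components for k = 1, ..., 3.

Step 1 — total variance = trace(Sigma) = Σ λ_i = 27 + 13 + 5 = 45.

Step 2 — fraction explained by component i = λ_i / Σ λ:
  PC1: 27/45 = 0.6
  PC2: 13/45 = 0.2889
  PC3: 5/45 = 0.1111

Step 3 — cumulative fraction after k components = (λ_1 + ... + λ_k) / Σ λ:
  k = 1: 27/45 = 0.6
  k = 2: (27 + 13)/45 = 40/45 = 0.8889
  k = 3: (27 + 13 + 5)/45 = 45/45 = 1

Summary (fraction, with percent):

explained: PC1 0.6 (60%), PC2 0.2889 (28.89%), PC3 0.1111 (11.11%);  cumulative: 0.6, 0.8889, 1


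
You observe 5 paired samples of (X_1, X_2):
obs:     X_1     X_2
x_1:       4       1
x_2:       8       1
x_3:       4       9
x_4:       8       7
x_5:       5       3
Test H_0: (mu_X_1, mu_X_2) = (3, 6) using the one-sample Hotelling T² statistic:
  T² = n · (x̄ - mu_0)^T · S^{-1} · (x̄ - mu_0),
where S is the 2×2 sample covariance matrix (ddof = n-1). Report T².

Step 1 — sample mean vector:
  mean(X_1) = (4 + 8 + 4 + 8 + 5) / 5 = 29/5 = 5.8
  mean(X_2) = (1 + 1 + 9 + 7 + 3) / 5 = 21/5 = 4.2
  x̄ = (5.8, 4.2),  deviation x̄ - mu_0 = (5.8, 4.2) - (3, 6) = (2.8, -1.8).

Step 2 — sample covariance matrix, S[i,j] = (1/(n-1)) · Σ_k (x_{k,i} - mean_i) · (x_{k,j} - mean_j), divisor n-1 = 4:
  S[X_1,X_1] = ((-1.8)·(-1.8) + (2.2)·(2.2) + (-1.8)·(-1.8) + (2.2)·(2.2) + (-0.8)·(-0.8)) / 4 = 16.8/4 = 4.2
  S[X_1,X_2] = ((-1.8)·(-3.2) + (2.2)·(-3.2) + (-1.8)·(4.8) + (2.2)·(2.8) + (-0.8)·(-1.2)) / 4 = -2.8/4 = -0.7
  S[X_2,X_2] = ((-3.2)·(-3.2) + (-3.2)·(-3.2) + (4.8)·(4.8) + (2.8)·(2.8) + (-1.2)·(-1.2)) / 4 = 52.8/4 = 13.2
  S = [[4.2, -0.7],
 [-0.7, 13.2]].

Step 3 — invert S. det(S) = 4.2·13.2 - (-0.7)² = 54.95.
  S^{-1} = (1/det) · [[d, -b], [-b, a]] = [[0.2402, 0.0127],
 [0.0127, 0.0764]].

Step 4 — quadratic form (x̄ - mu_0)^T · S^{-1} · (x̄ - mu_0):
  S^{-1} · (x̄ - mu_0) = (0.6497, -0.1019),
  (x̄ - mu_0)^T · [...] = (2.8)·(0.6497) + (-1.8)·(-0.1019) = 2.0025.

Step 5 — scale by n: T² = 5 · 2.0025 = 10.0127.

T² ≈ 10.0127


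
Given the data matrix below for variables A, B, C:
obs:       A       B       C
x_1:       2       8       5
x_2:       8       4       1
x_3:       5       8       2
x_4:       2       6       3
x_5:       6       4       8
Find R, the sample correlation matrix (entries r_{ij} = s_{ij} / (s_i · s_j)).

Step 1 — column means:
  mean(A) = (2 + 8 + 5 + 2 + 6) / 5 = 23/5 = 4.6
  mean(B) = (8 + 4 + 8 + 6 + 4) / 5 = 30/5 = 6
  mean(C) = (5 + 1 + 2 + 3 + 8) / 5 = 19/5 = 3.8

Step 2 — sample variances and covariances s[i,j] = (1/(n-1)) · Σ_k (x_{k,i} - mean_i) · (x_{k,j} - mean_j), with n-1 = 4:
  s[A,A] = ((-2.6)·(-2.6) + (3.4)·(3.4) + (0.4)·(0.4) + (-2.6)·(-2.6) + (1.4)·(1.4)) / 4 = 27.2/4 = 6.8
  s[A,B] = ((-2.6)·(2) + (3.4)·(-2) + (0.4)·(2) + (-2.6)·(0) + (1.4)·(-2)) / 4 = -14/4 = -3.5
  s[A,C] = ((-2.6)·(1.2) + (3.4)·(-2.8) + (0.4)·(-1.8) + (-2.6)·(-0.8) + (1.4)·(4.2)) / 4 = -5.4/4 = -1.35
  s[B,B] = ((2)·(2) + (-2)·(-2) + (2)·(2) + (0)·(0) + (-2)·(-2)) / 4 = 16/4 = 4
  s[B,C] = ((2)·(1.2) + (-2)·(-2.8) + (2)·(-1.8) + (0)·(-0.8) + (-2)·(4.2)) / 4 = -4/4 = -1
  s[C,C] = ((1.2)·(1.2) + (-2.8)·(-2.8) + (-1.8)·(-1.8) + (-0.8)·(-0.8) + (4.2)·(4.2)) / 4 = 30.8/4 = 7.7
  Sample standard deviations s_i = √(s[i,i]):
  s(A) = √(6.8) = 2.6077
  s(B) = √(4) = 2
  s(C) = √(7.7) = 2.7749

Step 3 — r_{ij} = s_{ij} / (s_i · s_j):
  r[A,A] = 1 (diagonal).
  r[A,B] = -3.5 / (2.6077 · 2) = -3.5 / 5.2154 = -0.6711
  r[A,C] = -1.35 / (2.6077 · 2.7749) = -1.35 / 7.236 = -0.1866
  r[B,B] = 1 (diagonal).
  r[B,C] = -1 / (2 · 2.7749) = -1 / 5.5498 = -0.1802
  r[C,C] = 1 (diagonal).

R is symmetric with unit diagonal. Assembling:

R = [[1, -0.6711, -0.1866],
 [-0.6711, 1, -0.1802],
 [-0.1866, -0.1802, 1]]


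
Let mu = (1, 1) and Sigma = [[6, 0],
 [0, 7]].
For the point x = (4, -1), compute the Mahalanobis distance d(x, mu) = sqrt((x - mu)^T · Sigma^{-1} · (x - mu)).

Step 1 — centre the observation: (x - mu) = (3, -2).

Step 2 — invert Sigma. det(Sigma) = 6·7 - (0)² = 42.
  Sigma^{-1} = (1/det) · [[d, -b], [-b, a]] = [[0.1667, 0],
 [0, 0.1429]].

Step 3 — form the quadratic (x - mu)^T · Sigma^{-1} · (x - mu):
  Sigma^{-1} · (x - mu) = (0.5, -0.2857).
  (x - mu)^T · [Sigma^{-1} · (x - mu)] = (3)·(0.5) + (-2)·(-0.2857) = 2.0714.

Step 4 — take square root: d = √(2.0714) ≈ 1.4392.

d(x, mu) = √(2.0714) ≈ 1.4392


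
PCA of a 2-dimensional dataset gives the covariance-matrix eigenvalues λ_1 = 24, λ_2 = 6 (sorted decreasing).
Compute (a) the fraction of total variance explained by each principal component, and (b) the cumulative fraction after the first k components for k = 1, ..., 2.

Step 1 — total variance = trace(Sigma) = Σ λ_i = 24 + 6 = 30.

Step 2 — fraction explained by component i = λ_i / Σ λ:
  PC1: 24/30 = 0.8
  PC2: 6/30 = 0.2

Step 3 — cumulative fraction after k components = (λ_1 + ... + λ_k) / Σ λ:
  k = 1: 24/30 = 0.8
  k = 2: (24 + 6)/30 = 30/30 = 1

Summary (fraction, with percent):

explained: PC1 0.8 (80%), PC2 0.2 (20%);  cumulative: 0.8, 1


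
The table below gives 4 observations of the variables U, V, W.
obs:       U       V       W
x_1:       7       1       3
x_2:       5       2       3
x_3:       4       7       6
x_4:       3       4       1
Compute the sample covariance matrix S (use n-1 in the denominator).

Step 1 — column means:
  mean(U) = (7 + 5 + 4 + 3) / 4 = 19/4 = 4.75
  mean(V) = (1 + 2 + 7 + 4) / 4 = 14/4 = 3.5
  mean(W) = (3 + 3 + 6 + 1) / 4 = 13/4 = 3.25

Step 2 — sample covariance S[i,j] = (1/(n-1)) · Σ_k (x_{k,i} - mean_i) · (x_{k,j} - mean_j), with n-1 = 3.
  S[U,U] = ((2.25)·(2.25) + (0.25)·(0.25) + (-0.75)·(-0.75) + (-1.75)·(-1.75)) / 3 = 8.75/3 = 2.9167
  S[U,V] = ((2.25)·(-2.5) + (0.25)·(-1.5) + (-0.75)·(3.5) + (-1.75)·(0.5)) / 3 = -9.5/3 = -3.1667
  S[U,W] = ((2.25)·(-0.25) + (0.25)·(-0.25) + (-0.75)·(2.75) + (-1.75)·(-2.25)) / 3 = 1.25/3 = 0.4167
  S[V,V] = ((-2.5)·(-2.5) + (-1.5)·(-1.5) + (3.5)·(3.5) + (0.5)·(0.5)) / 3 = 21/3 = 7
  S[V,W] = ((-2.5)·(-0.25) + (-1.5)·(-0.25) + (3.5)·(2.75) + (0.5)·(-2.25)) / 3 = 9.5/3 = 3.1667
  S[W,W] = ((-0.25)·(-0.25) + (-0.25)·(-0.25) + (2.75)·(2.75) + (-2.25)·(-2.25)) / 3 = 12.75/3 = 4.25

S is symmetric (S[j,i] = S[i,j]). Assembling:

S = [[2.9167, -3.1667, 0.4167],
 [-3.1667, 7, 3.1667],
 [0.4167, 3.1667, 4.25]]


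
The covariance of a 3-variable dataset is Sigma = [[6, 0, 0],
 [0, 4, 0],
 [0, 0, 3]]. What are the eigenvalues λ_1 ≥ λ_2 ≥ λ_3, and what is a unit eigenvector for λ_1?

Step 1 — characteristic polynomial p(λ) = det(λI - Sigma) = λ³ - tr·λ² + c_1·λ - det, where tr = trace, c_1 = sum of the principal 2×2 minors, det = det(Sigma):
  tr = 6 + 4 + 3 = 13,
  c_1 = (6·4 - (0)²) + (6·3 - (0)²) + (4·3 - (0)²) = 24 + 18 + 12 = 54,
  det = 6·(4·3 - (0)²) - (0)·((0)·3 - (0)·(0)) + (0)·((0)·(0) - 4·(0)) = 6·(12) - (0)·(0) + (0)·(0) = 72.
  So p(λ) = λ³ - 13λ² + 54λ - 72.
Step 2 — look for an integer root (rational root theorem: any rational root is an integer divisor of 72). Testing λ = 3:
  p(3) = 27 - 117 + 162 - 72 = 0  ✓
  Dividing out (λ - 3): p(λ) = (λ - 3)(λ² - 10λ + 24).
Step 3 — remaining eigenvalues from the quadratic λ² - 10λ + 24 = 0:
  Δ = 10² - 4·24 = 100 - 96 = 4,  λ = (10 ± √4)/2 = (10 ± 2)/2 = 6 or 4.
  Sorted: λ_1 = 6,  λ_2 = 4,  λ_3 = 3  (check: sum = 13 = tr ✓).

Step 4 — unit eigenvector for λ_1 = 6: v spans the null space of (Sigma - λ_1 I), whose rows are
  r_1 = (0, 0, 0),  r_2 = (0, -2, 0),  r_3 = (0, 0, -3).
  v is orthogonal to every row, so take v ∝ r_2 × r_3 = ((-2)·(-3) - (0)·(0), (0)·(0) - (0)·(-3), (0)·(0) - (-2)·(0)) = (6, 0, 0).
  Rescale (divide by 6): u = (1, 0, 0).
  ||u|| = √((1)² + (0)² + (0)²) = √(1) = 1,  v_1 = u/||u|| ≈ (1, 0, 0) (||v_1|| = 1).

λ_1 = 6,  λ_2 = 4,  λ_3 = 3;  v_1 ≈ (1, 0, 0)


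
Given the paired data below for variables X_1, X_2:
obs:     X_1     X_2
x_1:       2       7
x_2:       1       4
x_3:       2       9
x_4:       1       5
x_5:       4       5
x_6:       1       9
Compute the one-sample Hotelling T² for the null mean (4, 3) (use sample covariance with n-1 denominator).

Step 1 — sample mean vector:
  mean(X_1) = (2 + 1 + 2 + 1 + 4 + 1) / 6 = 11/6 = 1.8333
  mean(X_2) = (7 + 4 + 9 + 5 + 5 + 9) / 6 = 39/6 = 6.5
  x̄ = (1.8333, 6.5),  deviation x̄ - mu_0 = (1.8333, 6.5) - (4, 3) = (-2.1667, 3.5).

Step 2 — sample covariance matrix, S[i,j] = (1/(n-1)) · Σ_k (x_{k,i} - mean_i) · (x_{k,j} - mean_j), divisor n-1 = 5:
  S[X_1,X_1] = ((0.1667)·(0.1667) + (-0.8333)·(-0.8333) + (0.1667)·(0.1667) + (-0.8333)·(-0.8333) + (2.1667)·(2.1667) + (-0.8333)·(-0.8333)) / 5 = 6.8333/5 = 1.3667
  S[X_1,X_2] = ((0.1667)·(0.5) + (-0.8333)·(-2.5) + (0.1667)·(2.5) + (-0.8333)·(-1.5) + (2.1667)·(-1.5) + (-0.8333)·(2.5)) / 5 = -1.5/5 = -0.3
  S[X_2,X_2] = ((0.5)·(0.5) + (-2.5)·(-2.5) + (2.5)·(2.5) + (-1.5)·(-1.5) + (-1.5)·(-1.5) + (2.5)·(2.5)) / 5 = 23.5/5 = 4.7
  S = [[1.3667, -0.3],
 [-0.3, 4.7]].

Step 3 — invert S. det(S) = 1.3667·4.7 - (-0.3)² = 6.3333.
  S^{-1} = (1/det) · [[d, -b], [-b, a]] = [[0.7421, 0.0474],
 [0.0474, 0.2158]].

Step 4 — quadratic form (x̄ - mu_0)^T · S^{-1} · (x̄ - mu_0):
  S^{-1} · (x̄ - mu_0) = (-1.4421, 0.6526),
  (x̄ - mu_0)^T · [...] = (-2.1667)·(-1.4421) + (3.5)·(0.6526) = 5.4088.

Step 5 — scale by n: T² = 6 · 5.4088 = 32.4526.

T² ≈ 32.4526
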